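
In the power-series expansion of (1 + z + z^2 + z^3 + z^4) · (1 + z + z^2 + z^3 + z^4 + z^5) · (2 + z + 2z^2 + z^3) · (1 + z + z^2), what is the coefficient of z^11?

(1 + z + z^2 + z^3 + z^4) has coefficients 1,1,1,1,1 for degrees 0…4.
(1 + z + z^2 + z^3 + z^4 + z^5) has coefficients 1,1,1,1,1,1,0,0,0,0,0,0 for degrees 0…11.
Multiplying by (2 + z + 2z^2 + z^3) gives running coefficients 2,3,5,6,6,6,4,3,1,0,0,0 for degrees 0…11.
Finally multiplying by (1 + z + z^2), the product of all factors after the first has coefficients 2,5,10,14,17,18,16,13,8,4,1,0 for degrees 0…11.
[z^11] = 1·0 + 1·1 + 1·4 + 1·8 + 1·13 = 26.

26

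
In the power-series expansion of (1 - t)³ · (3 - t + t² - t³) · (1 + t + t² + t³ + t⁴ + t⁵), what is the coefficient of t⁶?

(1 - t)³ has coefficients 1,-3,3,-1 for degrees 0…3.
(3 - t + t² - t³) has coefficients 3,-1,1,-1,0,0,0 for degrees 0…6.
Finally multiplying by (1 + t + t² + t³ + t⁴ + t⁵), the product of all factors after the first has coefficients 3,2,3,2,2,2,-1 for degrees 0…6.
[t⁶] = 1·(-1) − 3·2 + 3·2 − 1·2 = -3.

-3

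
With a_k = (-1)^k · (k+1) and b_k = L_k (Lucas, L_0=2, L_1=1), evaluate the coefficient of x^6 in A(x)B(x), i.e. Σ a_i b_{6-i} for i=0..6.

The convolution is the x^6 coefficient of A(x)B(x).
Σ = 1·18 − 2·11 + 3·7 − 4·4 + 5·3 − 6·1 + 7·2 = 24.

24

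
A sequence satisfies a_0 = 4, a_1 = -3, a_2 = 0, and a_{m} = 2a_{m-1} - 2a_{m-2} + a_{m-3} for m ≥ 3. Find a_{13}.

The ordinary generating function has denominator 1 - 2q + 2q^2 - q^3.
Iterating the recurrence: a_0,…,a_{13} = 4, -3, 0, 10, 17, 14, 4, -3, 0, 10, 17, 14, 4, -3.

-3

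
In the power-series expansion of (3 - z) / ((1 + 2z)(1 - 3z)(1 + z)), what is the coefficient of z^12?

The denominator gives the recurrence a_n = 7a_(n−2) + 6a_(n−3) for n ≥ 3; the numerator fixes a_0 = 3, a_1 = -1, a_2 = 21.
Iterating: 3, -1, 21, 11, 141, 203, 1053, 2267, 8589, 22187, 73725, 206843, 649197, so a_12 = 649197.

649197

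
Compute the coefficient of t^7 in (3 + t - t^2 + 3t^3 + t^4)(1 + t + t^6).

(3 + t - t^2 + 3t^3 + t^4) has coefficients 3,1,-1,3,1 for degrees 0…4.
(1 + t + t^6) has coefficients 1,1,0,0,0,0,1,0 for degrees 0…7.
[t^7] = 3·0 + 1·1 − 1·0 + 3·0 + 1·0 = 1.

1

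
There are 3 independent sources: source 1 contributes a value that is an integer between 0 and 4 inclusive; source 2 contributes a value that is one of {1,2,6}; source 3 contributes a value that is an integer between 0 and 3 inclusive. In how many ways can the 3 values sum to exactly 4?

The generating function for the choices is (1 + z + z^2 + z^3 + z^4)·(z + z^2 + z^6)·(1 + z + z^2 + z^3); the count is [z^4].
(1 + z + z^2 + z^3 + z^4) has coefficients 1,1,1,1,1 for degrees 0…4.
(z + z^2 + z^6) has coefficients 0,1,1,0,0 for degrees 0…4.
Finally multiplying by (1 + z + z^2 + z^3), the product of all factors after the first has coefficients 0,1,2,2,2 for degrees 0…4.
[z^4] = 1·2 + 1·2 + 1·2 + 1·1 + 1·0 = 7.

7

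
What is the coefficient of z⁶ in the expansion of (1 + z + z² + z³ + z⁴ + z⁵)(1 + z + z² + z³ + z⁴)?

(1 + z + z² + z³ + z⁴ + z⁵) has coefficients 1,1,1,1,1,1 for degrees 0…5.
(1 + z + z² + z³ + z⁴) has coefficients 1,1,1,1,1,0,0 for degrees 0…6.
[z⁶] = 1·0 + 1·0 + 1·1 + 1·1 + 1·1 + 1·1 = 4.

4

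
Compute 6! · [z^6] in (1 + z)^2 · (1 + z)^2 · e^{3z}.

37341

The EGF product rule gives c_6 = Σ_{k_1+k_2+k_3=6} C(6; k_1,k_2,k_3) · ∏ g_i(k_i), where (1+z)^2 gives the falling factorial (2)_k; (1+z)^2 gives the falling factorial (2)_k; e^{3z} gives (3)^k.
g_1(k) for k = 0…6: 1, 2, 2, 0, 0, 0, 0.
g_2(k) for k = 0…6: 1, 2, 2, 0, 0, 0, 0.
g_3(k) for k = 0…6: 1, 3, 9, 27, 81, 243, 729.
First combine the last two factors: h(k) = Σ_j C(k,j)·g_2(j)·g_3(k−j) for k = 0…6: 1, 5, 23, 99, 405, 1593, 6075.
c_6 = Σ_k C(6,k)·g_1(k)·h(6−k) = 1·1·6075 + 6·2·1593 + 15·2·405 = 6075 + 19116 + 12150 = 37341.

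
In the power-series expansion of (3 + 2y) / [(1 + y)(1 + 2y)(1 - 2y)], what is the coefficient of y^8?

Partial fractions give a closed form: a_n = (-1/3)·(-1)^n + (2)·(-2)^n + (4/3)·2^n.
At n = 8: a_8 = 853.

853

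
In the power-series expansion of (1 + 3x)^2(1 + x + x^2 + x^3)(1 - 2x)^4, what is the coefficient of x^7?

(1 + 3x)^2 has coefficients 1,6,9 for degrees 0…2.
(1 + x + x^2 + x^3) has coefficients 1,1,1,1,0,0,0,0 for degrees 0…7.
Finally multiplying by (1 - 2x)^4, the product of all factors after the first has coefficients 1,-7,17,-15,0,8,-16,16 for degrees 0…7.
[x^7] = 1·16 + 6·(-16) + 9·8 = -8.

-8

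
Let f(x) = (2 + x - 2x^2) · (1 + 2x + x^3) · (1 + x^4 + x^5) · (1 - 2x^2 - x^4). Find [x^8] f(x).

-14

(2 + x - 2x^2) has coefficients 2,1,-2 for degrees 0…2.
(1 + 2x + x^3) has coefficients 1,2,0,1,0,0,0,0,0 for degrees 0…8.
Multiplying by (1 + x^4 + x^5) gives running coefficients 1,2,0,1,1,3,2,1,1 for degrees 0…8.
Finally multiplying by (1 - 2x^2 - x^4), the product of all factors after the first has coefficients 1,2,-2,-3,0,-1,0,-6,-4 for degrees 0…8.
[x^8] = 2·(-4) + 1·(-6) − 2·0 = -14.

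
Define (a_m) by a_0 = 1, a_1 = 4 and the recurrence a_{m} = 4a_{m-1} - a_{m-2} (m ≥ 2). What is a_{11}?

The ordinary generating function has denominator 1 - 4z + z^2.
Iterating the recurrence: a_0,…,a_{11} = 1, 4, 15, 56, 209, 780, 2911, 10864, 40545, 151316, 564719, 2107560.

2107560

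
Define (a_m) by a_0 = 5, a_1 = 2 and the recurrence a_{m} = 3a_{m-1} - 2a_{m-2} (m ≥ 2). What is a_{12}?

The ordinary generating function has denominator 1 - 3t + 2t^2.
Iterating the recurrence: a_0,…,a_{12} = 5, 2, -4, -16, -40, -88, -184, -376, -760, -1528, -3064, -6136, -12280.

-12280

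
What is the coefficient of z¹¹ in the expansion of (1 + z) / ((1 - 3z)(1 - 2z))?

702444

Partial fractions give a closed form: a_n = (4)·3^n + (-3)·2^n.
At n = 11: a_11 = 702444.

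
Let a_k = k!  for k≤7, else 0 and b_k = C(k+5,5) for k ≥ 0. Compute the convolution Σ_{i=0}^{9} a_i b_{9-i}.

This is [x^9] in the product of the two ordinary generating functions.
Σ = 1·2002 + 1·1287 + 2·792 + 6·462 + 24·252 + 120·126 + 720·56 + 5040·21 + 0·6 + 0·1 = 174973.

174973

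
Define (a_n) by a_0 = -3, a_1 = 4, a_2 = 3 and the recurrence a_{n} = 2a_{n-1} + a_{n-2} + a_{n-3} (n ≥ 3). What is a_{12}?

36096

The ordinary generating function has denominator 1 - 2z - z^2 - z^3.
Iterating the recurrence: a_0,…,a_{12} = -3, 4, 3, 7, 21, 52, 132, 337, 858, 2185, 5565, 14173, 36096.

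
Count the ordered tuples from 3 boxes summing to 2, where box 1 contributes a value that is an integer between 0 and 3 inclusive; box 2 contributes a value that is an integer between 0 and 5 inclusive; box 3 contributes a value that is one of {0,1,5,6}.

5

The generating function for the choices is (1 + x + x^2 + x^3)·(1 + x + x^2 + x^3 + x^4 + x^5)·(1 + x + x^5 + x^6); the count is [x^2].
(1 + x + x^2 + x^3) has coefficients 1,1,1 for degrees 0…2.
(1 + x + x^2 + x^3 + x^4 + x^5) has coefficients 1,1,1 for degrees 0…2.
Finally multiplying by (1 + x + x^5 + x^6), the product of all factors after the first has coefficients 1,2,2 for degrees 0…2.
[x^2] = 1·2 + 1·2 + 1·1 = 5.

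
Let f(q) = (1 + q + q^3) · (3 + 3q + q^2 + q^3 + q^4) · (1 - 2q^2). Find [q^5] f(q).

(1 + q + q^3) has coefficients 1,1,0,1 for degrees 0…3.
(3 + 3q + q^2 + q^3 + q^4) has coefficients 3,3,1,1,1,0 for degrees 0…5.
Finally multiplying by (1 - 2q^2), the product of all factors after the first has coefficients 3,3,-5,-5,-1,-2 for degrees 0…5.
[q^5] = 1·(-2) + 1·(-1) + 1·(-5) = -8.

-8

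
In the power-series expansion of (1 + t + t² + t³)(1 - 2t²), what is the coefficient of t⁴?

-2

(1 + t + t² + t³) has coefficients 1,1,1,1 for degrees 0…3.
(1 - 2t²) has coefficients 1,0,-2,0,0 for degrees 0…4.
[t⁴] = 1·0 + 1·0 + 1·(-2) + 1·0 = -2.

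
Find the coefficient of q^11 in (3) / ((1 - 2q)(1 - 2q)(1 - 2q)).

The denominator gives the recurrence a_n = 6a_(n−1) − 12a_(n−2) + 8a_(n−3) for n ≥ 3; the numerator fixes a_0 = 3, a_1 = 18, a_2 = 72.
Iterating: 3, 18, 72, 240, 720, 2016, 5376, 13824, 34560, 84480, 202752, 479232, so a_11 = 479232.

479232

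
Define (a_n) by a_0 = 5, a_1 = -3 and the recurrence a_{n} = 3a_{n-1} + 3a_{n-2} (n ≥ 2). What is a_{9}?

33777

The ordinary generating function has denominator 1 - 3t - 3t^2.
Iterating the recurrence: a_0,…,a_{9} = 5, -3, 6, 9, 45, 162, 621, 2349, 8910, 33777.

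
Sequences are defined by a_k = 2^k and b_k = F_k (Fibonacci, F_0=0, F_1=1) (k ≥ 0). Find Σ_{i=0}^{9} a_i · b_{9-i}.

Write out a_i and b_{9-i} for i = 0,…,9 and sum the products.
Σ = 1·34 + 2·21 + 4·13 + 8·8 + 16·5 + 32·3 + 64·2 + 128·1 + 256·1 + 512·0 = 880.

880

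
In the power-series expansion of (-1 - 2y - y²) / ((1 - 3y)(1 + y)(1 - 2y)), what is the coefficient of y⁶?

-2724

The denominator gives the recurrence a_n = 4a_(n−1) − a_(n−2) − 6a_(n−3) for n ≥ 3; the numerator fixes a_0 = -1, a_1 = -6, a_2 = -24.
Iterating: -1, -6, -24, -84, -276, -876, -2724, so a_6 = -2724.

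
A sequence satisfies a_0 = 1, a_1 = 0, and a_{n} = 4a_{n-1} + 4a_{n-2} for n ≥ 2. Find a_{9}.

208896

The ordinary generating function has denominator 1 - 4z - 4z^2.
Iterating the recurrence: a_0,…,a_{9} = 1, 0, 4, 16, 80, 384, 1856, 8960, 43264, 208896.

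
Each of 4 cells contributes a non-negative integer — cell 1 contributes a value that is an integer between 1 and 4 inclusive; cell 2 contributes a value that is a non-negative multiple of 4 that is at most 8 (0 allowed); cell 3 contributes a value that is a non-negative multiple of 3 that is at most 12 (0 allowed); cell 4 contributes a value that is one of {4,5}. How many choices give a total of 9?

The generating function for the choices is (y + y² + y³ + y⁴)·(1 + y⁴ + y⁸)·(1 + y³ + y⁶ + y⁹ + y¹²)·(y⁴ + y⁵); the count is [y⁹].
(y + y² + y³ + y⁴) has coefficients 0,1,1,1,1 for degrees 0…4.
(1 + y⁴ + y⁸) has coefficients 1,0,0,0,1,0,0,0,1,0 for degrees 0…9.
Multiplying by (1 + y³ + y⁶ + y⁹ + y¹²) gives running coefficients 1,0,0,1,1,0,1,1,1,1 for degrees 0…9.
Finally multiplying by (y⁴ + y⁵), the product of all factors after the first has coefficients 0,0,0,0,1,1,0,1,2,1 for degrees 0…9.
[y⁹] = 1·2 + 1·1 + 1·0 + 1·1 = 4.

4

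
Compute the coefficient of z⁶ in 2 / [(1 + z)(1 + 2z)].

254

Partial fractions give a closed form: a_n = (-2)·(-1)^n + (4)·(-2)^n.
At n = 6: a_6 = 254.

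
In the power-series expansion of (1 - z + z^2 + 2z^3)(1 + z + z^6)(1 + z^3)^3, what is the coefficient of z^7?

(1 - z + z^2 + 2z^3) has coefficients 1,-1,1,2 for degrees 0…3.
(1 + z + z^6) has coefficients 1,1,0,0,0,0,1,0 for degrees 0…7.
Finally multiplying by (1 + z^3)^3, the product of all factors after the first has coefficients 1,1,0,3,3,0,4,3 for degrees 0…7.
[z^7] = 1·3 − 1·4 + 1·0 + 2·3 = 5.

5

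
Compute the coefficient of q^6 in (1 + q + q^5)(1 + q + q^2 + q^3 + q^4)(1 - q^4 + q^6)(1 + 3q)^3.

(1 + q + q^5) has coefficients 1,1,0,0,0,1 for degrees 0…5.
(1 + q + q^2 + q^3 + q^4) has coefficients 1,1,1,1,1,0,0 for degrees 0…6.
Multiplying by (1 - q^4 + q^6) gives running coefficients 1,1,1,1,0,-1,0 for degrees 0…6.
Finally multiplying by (1 + 3q)^3, the product of all factors after the first has coefficients 1,10,37,64,63,53,18 for degrees 0…6.
[q^6] = 1·18 + 1·53 + 1·10 = 81.

81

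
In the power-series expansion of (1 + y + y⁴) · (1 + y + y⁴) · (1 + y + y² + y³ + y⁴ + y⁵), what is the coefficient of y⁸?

5

(1 + y + y⁴) has coefficients 1,1,0,0,1 for degrees 0…4.
(1 + y + y⁴) has coefficients 1,1,0,0,1,0,0,0,0 for degrees 0…8.
Finally multiplying by (1 + y + y² + y³ + y⁴ + y⁵), the product of all factors after the first has coefficients 1,2,2,2,3,3,2,1,1 for degrees 0…8.
[y⁸] = 1·1 + 1·1 + 1·3 = 5.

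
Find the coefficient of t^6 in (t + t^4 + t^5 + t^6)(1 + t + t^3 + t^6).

2

(t + t^4 + t^5 + t^6) has coefficients 0,1,0,0,1,1,1 for degrees 0…6.
(1 + t + t^3 + t^6) has coefficients 1,1,0,1,0,0,1 for degrees 0…6.
[t^6] = 1·0 + 1·0 + 1·1 + 1·1 = 2.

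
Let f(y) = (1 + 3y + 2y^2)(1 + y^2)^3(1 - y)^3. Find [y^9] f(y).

(1 + 3y + 2y^2) has coefficients 1,3,2 for degrees 0…2.
(1 + y^2)^3 has coefficients 1,0,3,0,3,0,1,0,0,0 for degrees 0…9.
Finally multiplying by (1 - y)^3, the product of all factors after the first has coefficients 1,-3,6,-10,12,-12,10,-6,3,-1 for degrees 0…9.
[y^9] = 1·(-1) + 3·3 + 2·(-6) = -4.

-4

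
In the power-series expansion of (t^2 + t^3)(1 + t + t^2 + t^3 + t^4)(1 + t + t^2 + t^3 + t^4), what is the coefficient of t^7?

9

(t^2 + t^3) has coefficients 0,0,1,1 for degrees 0…3.
(1 + t + t^2 + t^3 + t^4) has coefficients 1,1,1,1,1,0,0,0 for degrees 0…7.
Finally multiplying by (1 + t + t^2 + t^3 + t^4), the product of all factors after the first has coefficients 1,2,3,4,5,4,3,2 for degrees 0…7.
[t^7] = 1·4 + 1·5 = 9.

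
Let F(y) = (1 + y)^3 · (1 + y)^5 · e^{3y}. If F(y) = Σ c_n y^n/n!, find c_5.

80763

The EGF product rule gives c_5 = Σ_{k_1+k_2+k_3=5} C(5; k_1,k_2,k_3) · ∏ g_i(k_i), where (1+y)^3 gives the falling factorial (3)_k; (1+y)^5 gives the falling factorial (5)_k; e^{3y} gives (3)^k.
g_1(k) for k = 0…5: 1, 3, 6, 6, 0, 0.
g_2(k) for k = 0…5: 1, 5, 20, 60, 120, 120.
g_3(k) for k = 0…5: 1, 3, 9, 27, 81, 243.
First combine the last two factors: h(k) = Σ_j C(k,j)·g_2(j)·g_3(k−j) for k = 0…5: 1, 8, 59, 402, 2541, 14988.
c_5 = Σ_k C(5,k)·g_1(k)·h(5−k) = 1·1·14988 + 5·3·2541 + 10·6·402 + 10·6·59 = 14988 + 38115 + 24120 + 3540 = 80763.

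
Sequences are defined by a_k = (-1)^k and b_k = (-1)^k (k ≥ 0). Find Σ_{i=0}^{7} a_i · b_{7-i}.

-8

This is [x^7] in the product of the two ordinary generating functions.
Σ = 1·(-1) − 1·1 + 1·(-1) − 1·1 + 1·(-1) − 1·1 + 1·(-1) − 1·1 = -8.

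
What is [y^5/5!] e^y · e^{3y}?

The EGF product rule gives c_5 = Σ_{k_1+k_2=5} C(5; k_1,k_2) · ∏ g_i(k_i), where e^y gives (1)^k; e^{3y} gives (3)^k.
g_1(k) for k = 0…5: 1, 1, 1, 1, 1, 1.
g_2(k) for k = 0…5: 1, 3, 9, 27, 81, 243.
c_5 = Σ_k C(5,k)·g_1(k)·g_2(5−k) = 1·1·243 + 5·1·81 + 10·1·27 + 10·1·9 + 5·1·3 + 1·1·1 = 243 + 405 + 270 + 90 + 15 + 1 = 1024.

1024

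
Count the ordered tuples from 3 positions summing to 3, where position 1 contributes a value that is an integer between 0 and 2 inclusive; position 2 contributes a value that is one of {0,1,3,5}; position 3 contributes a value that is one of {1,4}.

2

The generating function for the choices is (1 + x + x^2)·(1 + x + x^3 + x^5)·(x + x^4); the count is [x^3].
(1 + x + x^2) has coefficients 1,1,1 for degrees 0…2.
(1 + x + x^3 + x^5) has coefficients 1,1,0,1 for degrees 0…3.
Finally multiplying by (x + x^4), the product of all factors after the first has coefficients 0,1,1,0 for degrees 0…3.
[x^3] = 1·0 + 1·1 + 1·1 = 2.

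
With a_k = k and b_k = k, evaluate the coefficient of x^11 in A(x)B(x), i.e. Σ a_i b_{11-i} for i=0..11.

Write out a_i and b_{11-i} for i = 0,…,11 and sum the products.
Σ = 0·11 + 1·10 + 2·9 + 3·8 + 4·7 + 5·6 + 6·5 + 7·4 + 8·3 + 9·2 + 10·1 + 11·0 = 220.

220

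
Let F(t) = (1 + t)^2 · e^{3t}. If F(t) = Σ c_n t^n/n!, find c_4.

The EGF product rule gives c_4 = Σ_{k_1+k_2=4} C(4; k_1,k_2) · ∏ g_i(k_i), where (1+t)^2 gives the falling factorial (2)_k; e^{3t} gives (3)^k.
g_1(k) for k = 0…4: 1, 2, 2, 0, 0.
g_2(k) for k = 0…4: 1, 3, 9, 27, 81.
c_4 = Σ_k C(4,k)·g_1(k)·g_2(4−k) = 1·1·81 + 4·2·27 + 6·2·9 = 81 + 216 + 108 = 405.

405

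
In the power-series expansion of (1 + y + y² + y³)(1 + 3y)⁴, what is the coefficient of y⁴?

(1 + y + y² + y³) has coefficients 1,1,1,1 for degrees 0…3.
(1 + 3y)⁴ has coefficients 1,12,54,108,81 for degrees 0…4.
[y⁴] = 1·81 + 1·108 + 1·54 + 1·12 = 255.

255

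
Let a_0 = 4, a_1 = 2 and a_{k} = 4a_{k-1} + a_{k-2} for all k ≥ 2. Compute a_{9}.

289154

The ordinary generating function has denominator 1 - 4x - x^2.
Iterating the recurrence: a_0,…,a_{9} = 4, 2, 12, 50, 212, 898, 3804, 16114, 68260, 289154.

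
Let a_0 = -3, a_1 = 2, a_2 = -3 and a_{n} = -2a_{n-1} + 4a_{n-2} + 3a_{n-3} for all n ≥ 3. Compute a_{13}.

The ordinary generating function has denominator 1 + 2q - 4q^2 - 3q^3.
Iterating the recurrence: a_0,…,a_{13} = -3, 2, -3, 5, -16, 43, -135, 394, -1199, 3569, -10752, 32183, -96667, 289810.

289810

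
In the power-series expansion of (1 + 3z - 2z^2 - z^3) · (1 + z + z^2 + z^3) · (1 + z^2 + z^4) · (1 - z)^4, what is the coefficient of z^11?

(1 + 3z - 2z^2 - z^3) has coefficients 1,3,-2,-1 for degrees 0…3.
(1 + z + z^2 + z^3) has coefficients 1,1,1,1,0,0,0,0,0,0,0,0 for degrees 0…11.
Multiplying by (1 + z^2 + z^4) gives running coefficients 1,1,2,2,2,2,1,1,0,0,0,0 for degrees 0…11.
Finally multiplying by (1 - z)^4, the product of all factors after the first has coefficients 1,-3,4,-4,3,-1,-1,3,-4,4,-3,1 for degrees 0…11.
[z^11] = 1·1 + 3·(-3) − 2·4 − 1·(-4) = -12.

-12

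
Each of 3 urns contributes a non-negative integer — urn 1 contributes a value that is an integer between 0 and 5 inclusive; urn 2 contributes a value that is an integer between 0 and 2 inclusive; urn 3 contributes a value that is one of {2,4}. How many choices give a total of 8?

5

The generating function for the choices is (1 + t + t^2 + t^3 + t^4 + t^5)·(1 + t + t^2)·(t^2 + t^4); the count is [t^8].
(1 + t + t^2 + t^3 + t^4 + t^5) has coefficients 1,1,1,1,1,1 for degrees 0…5.
(1 + t + t^2) has coefficients 1,1,1,0,0,0,0,0,0 for degrees 0…8.
Finally multiplying by (t^2 + t^4), the product of all factors after the first has coefficients 0,0,1,1,2,1,1,0,0 for degrees 0…8.
[t^8] = 1·0 + 1·0 + 1·1 + 1·1 + 1·2 + 1·1 = 5.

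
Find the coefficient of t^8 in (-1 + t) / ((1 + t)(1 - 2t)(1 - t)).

Partial fractions give a closed form: a_n = (-1/3)·(-1)^n + (-2/3)·2^n.
At n = 8: a_8 = -171.

-171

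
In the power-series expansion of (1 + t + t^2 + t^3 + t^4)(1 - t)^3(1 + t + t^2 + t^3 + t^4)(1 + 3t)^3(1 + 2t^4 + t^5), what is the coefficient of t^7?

(1 + t + t^2 + t^3 + t^4) has coefficients 1,1,1,1,1 for degrees 0…4.
(1 - t)^3 has coefficients 1,-3,3,-1,0,0,0,0 for degrees 0…7.
Multiplying by (1 + t + t^2 + t^3 + t^4) gives running coefficients 1,-2,1,0,0,-1,2,-1 for degrees 0…7.
Multiplying by (1 + 3t)^3 gives running coefficients 1,7,10,-18,-27,26,-7,-10 for degrees 0…7.
Finally multiplying by (1 + 2t^4 + t^5), the product of all factors after the first has coefficients 1,7,10,-18,-25,41,20,-36 for degrees 0…7.
[t^7] = 1·(-36) + 1·20 + 1·41 + 1·(-25) + 1·(-18) = -18.

-18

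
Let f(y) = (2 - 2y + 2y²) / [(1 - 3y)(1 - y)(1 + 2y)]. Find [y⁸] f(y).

9424

Partial fractions give a closed form: a_n = (7/5)·3^n + (-1/3)·1^n + (14/15)·(-2)^n.
At n = 8: a_8 = 9424.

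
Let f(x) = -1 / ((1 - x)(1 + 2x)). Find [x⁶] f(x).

The denominator gives the recurrence a_n = −a_(n−1) + 2a_(n−2) for n ≥ 2; the numerator fixes a_0 = -1, a_1 = 1.
Iterating: -1, 1, -3, 5, -11, 21, -43, so a_6 = -43.

-43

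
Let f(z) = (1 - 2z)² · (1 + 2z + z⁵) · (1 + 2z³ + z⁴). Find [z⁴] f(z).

(1 - 2z)² has coefficients 1,-4,4 for degrees 0…2.
(1 + 2z + z⁵) has coefficients 1,2,0,0,0 for degrees 0…4.
Finally multiplying by (1 + 2z³ + z⁴), the product of all factors after the first has coefficients 1,2,0,2,5 for degrees 0…4.
[z⁴] = 1·5 − 4·2 + 4·0 = -3.

-3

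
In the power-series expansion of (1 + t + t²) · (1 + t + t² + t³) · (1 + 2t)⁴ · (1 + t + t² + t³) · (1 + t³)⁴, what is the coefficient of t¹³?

6613

(1 + t + t²) has coefficients 1,1,1 for degrees 0…2.
(1 + t + t² + t³) has coefficients 1,1,1,1,0,0,0,0,0,0,0,0,0,0 for degrees 0…13.
Multiplying by (1 + 2t)⁴ gives running coefficients 1,9,33,65,80,72,48,16,0,0,0,0,0,0 for degrees 0…13.
Multiplying by (1 + t + t² + t³) gives running coefficients 1,10,43,108,187,250,265,216,136,64,16,0,0,0 for degrees 0…13.
Finally multiplying by (1 + t³)⁴, the product of all factors after the first has coefficients 1,10,43,112,227,422,703,1024,1394,1776,2042,2216,2279,2118 for degrees 0…13.
[t¹³] = 1·2118 + 1·2279 + 1·2216 = 6613.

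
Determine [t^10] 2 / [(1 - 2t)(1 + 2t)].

2048

Partial fractions give a closed form: a_n = (1)·2^n + (1)·(-2)^n.
At n = 10: a_10 = 2048.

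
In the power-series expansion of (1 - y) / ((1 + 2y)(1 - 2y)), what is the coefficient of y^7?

Partial fractions give a closed form: a_n = (3/4)·(-2)^n + (1/4)·2^n.
At n = 7: a_7 = -64.

-64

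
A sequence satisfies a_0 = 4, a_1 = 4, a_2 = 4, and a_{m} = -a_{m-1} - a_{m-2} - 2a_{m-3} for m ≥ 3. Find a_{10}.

The ordinary generating function has denominator 1 + t + t^2 + 2t^3.
Iterating the recurrence: a_0,…,a_{10} = 4, 4, 4, -16, 4, 4, 24, -36, 4, -16, 84.

84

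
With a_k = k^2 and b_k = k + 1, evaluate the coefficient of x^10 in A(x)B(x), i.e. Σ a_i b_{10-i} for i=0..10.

1210

Write out a_i and b_{10-i} for i = 0,…,10 and sum the products.
Σ = 0·11 + 1·10 + 4·9 + 9·8 + 16·7 + 25·6 + 36·5 + 49·4 + 64·3 + 81·2 + 100·1 = 1210.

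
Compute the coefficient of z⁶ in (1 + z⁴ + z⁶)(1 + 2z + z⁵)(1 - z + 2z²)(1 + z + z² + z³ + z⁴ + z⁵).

8

(1 + z⁴ + z⁶) has coefficients 1,0,0,0,1,0,1 for degrees 0…6.
(1 + 2z + z⁵) has coefficients 1,2,0,0,0,1,0 for degrees 0…6.
Multiplying by (1 - z + 2z²) gives running coefficients 1,1,0,4,0,1,-1 for degrees 0…6.
Finally multiplying by (1 + z + z² + z³ + z⁴ + z⁵), the product of all factors after the first has coefficients 1,2,2,6,6,7,5 for degrees 0…6.
[z⁶] = 1·5 + 1·2 + 1·1 = 8.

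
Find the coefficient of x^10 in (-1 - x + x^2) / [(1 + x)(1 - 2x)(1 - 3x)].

Partial fractions give a closed form: a_n = (1/12)·(-1)^n + (5/3)·2^n + (-11/4)·3^n.
At n = 10: a_10 = -160678.

-160678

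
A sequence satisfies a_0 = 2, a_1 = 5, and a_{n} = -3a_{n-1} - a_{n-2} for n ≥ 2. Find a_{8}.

The ordinary generating function has denominator 1 + 3q + q^2.
Iterating the recurrence: a_0,…,a_{8} = 2, 5, -17, 46, -121, 317, -830, 2173, -5689.

-5689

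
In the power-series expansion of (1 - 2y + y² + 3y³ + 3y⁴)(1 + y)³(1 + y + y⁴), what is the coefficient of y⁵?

(1 - 2y + y² + 3y³ + 3y⁴) has coefficients 1,-2,1,3,3 for degrees 0…4.
(1 + y)³ has coefficients 1,3,3,1,0,0 for degrees 0…5.
Finally multiplying by (1 + y + y⁴), the product of all factors after the first has coefficients 1,4,6,4,2,3 for degrees 0…5.
[y⁵] = 1·3 − 2·2 + 1·4 + 3·6 + 3·4 = 33.

33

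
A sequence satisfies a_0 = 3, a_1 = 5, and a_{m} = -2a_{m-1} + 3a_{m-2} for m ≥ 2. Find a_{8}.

-3277

The ordinary generating function has denominator 1 + 2q - 3q^2.
Iterating the recurrence: a_0,…,a_{8} = 3, 5, -1, 17, -37, 125, -361, 1097, -3277.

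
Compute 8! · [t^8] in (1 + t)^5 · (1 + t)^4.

The EGF product rule gives c_8 = Σ_{k_1+k_2=8} C(8; k_1,k_2) · ∏ g_i(k_i), where (1+t)^5 gives the falling factorial (5)_k; (1+t)^4 gives the falling factorial (4)_k.
g_1(k) for k = 0…8: 1, 5, 20, 60, 120, 120, 0, 0, 0.
g_2(k) for k = 0…8: 1, 4, 12, 24, 24, 0, 0, 0, 0.
c_8 = Σ_k C(8,k)·g_1(k)·g_2(8−k) = 70·120·24 + 56·120·24 = 201600 + 161280 = 362880.

362880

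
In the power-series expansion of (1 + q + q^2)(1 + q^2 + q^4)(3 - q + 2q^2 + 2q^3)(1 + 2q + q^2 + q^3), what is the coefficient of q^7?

(1 + q + q^2) has coefficients 1,1,1 for degrees 0…2.
(1 + q^2 + q^4) has coefficients 1,0,1,0,1,0,0,0 for degrees 0…7.
Multiplying by (3 - q + 2q^2 + 2q^3) gives running coefficients 3,-1,5,1,5,1,2,2 for degrees 0…7.
Finally multiplying by (1 + 2q + q^2 + q^3), the product of all factors after the first has coefficients 3,5,6,13,11,17,10,12 for degrees 0…7.
[q^7] = 1·12 + 1·10 + 1·17 = 39.

39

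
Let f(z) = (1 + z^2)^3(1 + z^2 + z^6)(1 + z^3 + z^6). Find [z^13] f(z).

(1 + z^2)^3 has coefficients 1,0,3,0,3,0,1 for degrees 0…6.
(1 + z^2 + z^6) has coefficients 1,0,1,0,0,0,1,0,0,0,0,0,0,0 for degrees 0…13.
Finally multiplying by (1 + z^3 + z^6), the product of all factors after the first has coefficients 1,0,1,1,0,1,2,0,1,1,0,0,1,0 for degrees 0…13.
[z^13] = 1·0 + 3·0 + 3·1 + 1·0 = 3.

3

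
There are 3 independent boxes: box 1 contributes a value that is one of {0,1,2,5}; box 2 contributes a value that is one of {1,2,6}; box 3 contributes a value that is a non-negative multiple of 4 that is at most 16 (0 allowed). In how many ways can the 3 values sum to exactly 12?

2

The generating function for the choices is (1 + q + q^2 + q^5)·(q + q^2 + q^6)·(1 + q^4 + q^8 + q^12 + q^16); the count is [q^12].
(1 + q + q^2 + q^5) has coefficients 1,1,1,0,0,1 for degrees 0…5.
(q + q^2 + q^6) has coefficients 0,1,1,0,0,0,1,0,0,0,0,0,0 for degrees 0…12.
Finally multiplying by (1 + q^4 + q^8 + q^12 + q^16), the product of all factors after the first has coefficients 0,1,1,0,0,1,2,0,0,1,2,0,0 for degrees 0…12.
[q^12] = 1·0 + 1·0 + 1·2 + 1·0 = 2.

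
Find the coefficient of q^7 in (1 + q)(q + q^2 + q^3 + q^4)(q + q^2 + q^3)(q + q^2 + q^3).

16

(1 + q) has coefficients 1,1 for degrees 0…1.
(q + q^2 + q^3 + q^4) has coefficients 0,1,1,1,1,0,0,0 for degrees 0…7.
Multiplying by (q + q^2 + q^3) gives running coefficients 0,0,1,2,3,3,2,1 for degrees 0…7.
Finally multiplying by (q + q^2 + q^3), the product of all factors after the first has coefficients 0,0,0,1,3,6,8,8 for degrees 0…7.
[q^7] = 1·8 + 1·8 = 16.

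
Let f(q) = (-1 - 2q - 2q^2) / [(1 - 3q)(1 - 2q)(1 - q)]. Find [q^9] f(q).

Partial fractions give a closed form: a_n = (-17/2)·3^n + (10)·2^n + (-5/2)·1^n.
At n = 9: a_9 = -162188.

-162188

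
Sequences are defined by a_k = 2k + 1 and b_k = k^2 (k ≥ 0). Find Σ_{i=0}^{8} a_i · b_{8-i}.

This is [x^8] in the product of the two ordinary generating functions.
Σ = 1·64 + 3·49 + 5·36 + 7·25 + 9·16 + 11·9 + 13·4 + 15·1 + 17·0 = 876.

876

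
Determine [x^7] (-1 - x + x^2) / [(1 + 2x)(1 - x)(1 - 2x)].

-149

The denominator gives the recurrence a_n = a_(n−1) + 4a_(n−2) − 4a_(n−3) for n ≥ 3; the numerator fixes a_0 = -1, a_1 = -2, a_2 = -5.
Iterating: -1, -2, -5, -9, -21, -37, -85, -149, so a_7 = -149.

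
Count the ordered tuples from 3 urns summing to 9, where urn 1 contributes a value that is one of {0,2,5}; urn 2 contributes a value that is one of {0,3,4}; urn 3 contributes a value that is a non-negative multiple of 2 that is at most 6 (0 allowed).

The generating function for the choices is (1 + y^2 + y^5)·(1 + y^3 + y^4)·(1 + y^2 + y^4 + y^6); the count is [y^9].
(1 + y^2 + y^5) has coefficients 1,0,1,0,0,1 for degrees 0…5.
(1 + y^3 + y^4) has coefficients 1,0,0,1,1,0,0,0,0,0 for degrees 0…9.
Finally multiplying by (1 + y^2 + y^4 + y^6), the product of all factors after the first has coefficients 1,0,1,1,2,1,2,1,1,1 for degrees 0…9.
[y^9] = 1·1 + 1·1 + 1·2 = 4.

4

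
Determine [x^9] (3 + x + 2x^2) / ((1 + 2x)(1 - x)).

-1022

The denominator gives the recurrence a_n = −a_(n−1) + 2a_(n−2) for n ≥ 3; the numerator fixes a_0 = 3, a_1 = -2, a_2 = 10.
Iterating: 3, -2, 10, -14, 34, -62, 130, -254, 514, -1022, so a_9 = -1022.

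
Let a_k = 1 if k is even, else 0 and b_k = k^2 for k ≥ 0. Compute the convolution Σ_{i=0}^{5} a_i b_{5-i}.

This is [x^5] in the product of the two ordinary generating functions.
Σ = 1·25 + 0·16 + 1·9 + 0·4 + 1·1 + 0·0 = 35.

35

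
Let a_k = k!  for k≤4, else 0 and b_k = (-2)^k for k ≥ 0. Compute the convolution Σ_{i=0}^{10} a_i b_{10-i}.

Write out a_i and b_{10-i} for i = 0,…,10 and sum the products.
Σ = 1·1024 + 1·(-512) + 2·256 + 6·(-128) + 24·64 + 0·(-32) + 0·16 + 0·(-8) + 0·4 + 0·(-2) + 0·1 = 1792.

1792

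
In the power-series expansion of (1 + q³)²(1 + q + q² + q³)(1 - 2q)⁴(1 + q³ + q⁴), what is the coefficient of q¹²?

-30

(1 + q³)² has coefficients 1,0,0,2,0,0,1 for degrees 0…6.
(1 + q + q² + q³) has coefficients 1,1,1,1,0,0,0,0,0,0,0,0,0 for degrees 0…12.
Multiplying by (1 - 2q)⁴ gives running coefficients 1,-7,17,-15,0,8,-16,16,0,0,0,0,0 for degrees 0…12.
Finally multiplying by (1 + q³ + q⁴), the product of all factors after the first has coefficients 1,-7,17,-14,-6,18,-14,1,8,-8,0,16,0 for degrees 0…12.
[q¹²] = 1·0 + 2·(-8) + 1·(-14) = -30.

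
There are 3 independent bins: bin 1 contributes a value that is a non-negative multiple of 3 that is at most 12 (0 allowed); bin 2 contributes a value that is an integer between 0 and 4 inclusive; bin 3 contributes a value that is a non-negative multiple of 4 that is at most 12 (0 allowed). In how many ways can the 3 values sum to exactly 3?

The generating function for the choices is (1 + x^3 + x^6 + x^9 + x^12)·(1 + x + x^2 + x^3 + x^4)·(1 + x^4 + x^8 + x^12); the count is [x^3].
(1 + x^3 + x^6 + x^9 + x^12) has coefficients 1,0,0,1 for degrees 0…3.
(1 + x + x^2 + x^3 + x^4) has coefficients 1,1,1,1 for degrees 0…3.
Finally multiplying by (1 + x^4 + x^8 + x^12), the product of all factors after the first has coefficients 1,1,1,1 for degrees 0…3.
[x^3] = 1·1 + 1·1 = 2.

2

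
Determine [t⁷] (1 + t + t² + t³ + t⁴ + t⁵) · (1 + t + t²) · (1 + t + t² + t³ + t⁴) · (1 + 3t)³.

840

(1 + t + t² + t³ + t⁴ + t⁵) has coefficients 1,1,1,1,1,1 for degrees 0…5.
(1 + t + t²) has coefficients 1,1,1,0,0,0,0,0 for degrees 0…7.
Multiplying by (1 + t + t² + t³ + t⁴) gives running coefficients 1,2,3,3,3,2,1,0 for degrees 0…7.
Finally multiplying by (1 + 3t)³, the product of all factors after the first has coefficients 1,11,48,111,165,191,181,144 for degrees 0…7.
[t⁷] = 1·144 + 1·181 + 1·191 + 1·165 + 1·111 + 1·48 = 840.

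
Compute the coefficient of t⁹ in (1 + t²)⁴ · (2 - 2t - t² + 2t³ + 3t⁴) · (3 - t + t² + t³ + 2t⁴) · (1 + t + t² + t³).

(1 + t²)⁴ has coefficients 1,0,4,0,6,0,4,0,1 for degrees 0…8.
(2 - 2t - t² + 2t³ + 3t⁴) has coefficients 2,-2,-1,2,3,0,0,0,0,0 for degrees 0…9.
Multiplying by (3 - t + t² + t³ + 2t⁴) gives running coefficients 6,-8,1,7,8,-6,3,7,6,0 for degrees 0…9.
Finally multiplying by (1 + t + t² + t³), the product of all factors after the first has coefficients 6,-2,-1,6,8,10,12,12,10,16 for degrees 0…9.
[t⁹] = 1·16 + 4·12 + 6·10 + 4·6 + 1·(-2) = 146.

146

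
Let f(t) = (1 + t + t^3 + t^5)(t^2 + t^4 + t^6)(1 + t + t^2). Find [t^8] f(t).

(1 + t + t^3 + t^5) has coefficients 1,1,0,1,0,1 for degrees 0…5.
(t^2 + t^4 + t^6) has coefficients 0,0,1,0,1,0,1,0,0 for degrees 0…8.
Finally multiplying by (1 + t + t^2), the product of all factors after the first has coefficients 0,0,1,1,2,1,2,1,1 for degrees 0…8.
[t^8] = 1·1 + 1·1 + 1·1 + 1·1 = 4.

4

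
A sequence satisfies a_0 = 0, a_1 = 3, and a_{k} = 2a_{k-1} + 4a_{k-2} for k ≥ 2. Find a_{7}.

2496

The ordinary generating function has denominator 1 - 2y - 4y^2.
Iterating the recurrence: a_0,…,a_{7} = 0, 3, 6, 24, 72, 240, 768, 2496.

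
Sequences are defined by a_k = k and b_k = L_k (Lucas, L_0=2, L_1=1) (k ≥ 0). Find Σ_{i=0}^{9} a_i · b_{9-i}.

309

The convolution is the x^9 coefficient of A(x)B(x).
Σ = 0·76 + 1·47 + 2·29 + 3·18 + 4·11 + 5·7 + 6·4 + 7·3 + 8·1 + 9·2 = 309.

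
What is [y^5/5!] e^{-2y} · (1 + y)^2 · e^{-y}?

27

The EGF product rule gives c_5 = Σ_{k_1+k_2+k_3=5} C(5; k_1,k_2,k_3) · ∏ g_i(k_i), where e^{-2y} gives (-2)^k; (1+y)^2 gives the falling factorial (2)_k; e^{-y} gives (-1)^k.
g_1(k) for k = 0…5: 1, -2, 4, -8, 16, -32.
g_2(k) for k = 0…5: 1, 2, 2, 0, 0, 0.
g_3(k) for k = 0…5: 1, -1, 1, -1, 1, -1.
First combine the last two factors: h(k) = Σ_j C(k,j)·g_2(j)·g_3(k−j) for k = 0…5: 1, 1, -1, -1, 5, -11.
c_5 = Σ_k C(5,k)·g_1(k)·h(5−k) = 1·1·(-11) + 5·(-2)·5 + 10·4·(-1) + 10·(-8)·(-1) + 5·16·1 + 1·(-32)·1 = −11 − 50 − 40 + 80 + 80 − 32 = 27.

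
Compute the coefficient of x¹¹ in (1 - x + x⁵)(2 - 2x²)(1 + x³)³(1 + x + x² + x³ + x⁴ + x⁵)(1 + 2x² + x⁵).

(1 - x + x⁵) has coefficients 1,-1,0,0,0,1 for degrees 0…5.
(2 - 2x²) has coefficients 2,0,-2,0,0,0,0,0,0,0,0,0 for degrees 0…11.
Multiplying by (1 + x³)³ gives running coefficients 2,0,-2,6,0,-6,6,0,-6,2,0,-2 for degrees 0…11.
Multiplying by (1 + x + x² + x³ + x⁴ + x⁵) gives running coefficients 2,2,0,6,6,0,4,4,0,-4,-4,0 for degrees 0…11.
Finally multiplying by (1 + 2x² + x⁵), the product of all factors after the first has coefficients 2,2,4,10,6,14,18,4,14,10,-4,-4 for degrees 0…11.
[x¹¹] = 1·(-4) − 1·(-4) + 1·18 = 18.

18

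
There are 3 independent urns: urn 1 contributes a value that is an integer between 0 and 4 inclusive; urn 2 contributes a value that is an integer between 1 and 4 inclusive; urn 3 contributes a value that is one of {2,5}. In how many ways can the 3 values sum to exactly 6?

The generating function for the choices is (1 + t + t² + t³ + t⁴)·(t + t² + t³ + t⁴)·(t² + t⁵); the count is [t⁶].
(1 + t + t² + t³ + t⁴) has coefficients 1,1,1,1,1 for degrees 0…4.
(t + t² + t³ + t⁴) has coefficients 0,1,1,1,1,0,0 for degrees 0…6.
Finally multiplying by (t² + t⁵), the product of all factors after the first has coefficients 0,0,0,1,1,1,2 for degrees 0…6.
[t⁶] = 1·2 + 1·1 + 1·1 + 1·1 + 1·0 = 5.

5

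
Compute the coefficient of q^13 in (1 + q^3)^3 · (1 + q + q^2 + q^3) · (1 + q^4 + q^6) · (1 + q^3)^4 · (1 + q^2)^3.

544

(1 + q^3)^3 has coefficients 1,0,0,3,0,0,3,0,0,1 for degrees 0…9.
(1 + q + q^2 + q^3) has coefficients 1,1,1,1,0,0,0,0,0,0,0,0,0,0 for degrees 0…13.
Multiplying by (1 + q^4 + q^6) gives running coefficients 1,1,1,1,1,1,2,2,1,1,0,0,0,0 for degrees 0…13.
Multiplying by (1 + q^3)^4 gives running coefficients 1,1,1,5,5,5,12,12,11,19,18,14,21,17 for degrees 0…13.
Finally multiplying by (1 + q^2)^3, the product of all factors after the first has coefficients 1,1,4,8,11,23,31,43,63,75,92,112,120,128 for degrees 0…13.
[q^13] = 1·128 + 3·92 + 3·43 + 1·11 = 544.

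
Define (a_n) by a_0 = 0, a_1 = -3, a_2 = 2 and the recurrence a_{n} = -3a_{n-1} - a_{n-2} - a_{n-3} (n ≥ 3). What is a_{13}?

The ordinary generating function has denominator 1 + 3y + y^2 + y^3.
Iterating the recurrence: a_0,…,a_{13} = 0, -3, 2, -3, 10, -29, 80, -221, 612, -1695, 4694, -12999, 35998, -99689.

-99689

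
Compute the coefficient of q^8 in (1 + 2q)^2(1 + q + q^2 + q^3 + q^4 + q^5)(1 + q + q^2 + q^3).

(1 + 2q)^2 has coefficients 1,4,4 for degrees 0…2.
(1 + q + q^2 + q^3 + q^4 + q^5) has coefficients 1,1,1,1,1,1,0,0,0 for degrees 0…8.
Finally multiplying by (1 + q + q^2 + q^3), the product of all factors after the first has coefficients 1,2,3,4,4,4,3,2,1 for degrees 0…8.
[q^8] = 1·1 + 4·2 + 4·3 = 21.

21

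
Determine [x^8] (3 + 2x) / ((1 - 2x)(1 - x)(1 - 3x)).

104163

Partial fractions give a closed form: a_n = (-16)·2^n + (5/2)·1^n + (33/2)·3^n.
At n = 8: a_8 = 104163.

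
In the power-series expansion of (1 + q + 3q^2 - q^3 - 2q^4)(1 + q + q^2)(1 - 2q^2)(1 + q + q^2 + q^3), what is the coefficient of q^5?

(1 + q + 3q^2 - q^3 - 2q^4) has coefficients 1,1,3,-1,-2 for degrees 0…4.
(1 + q + q^2) has coefficients 1,1,1,0,0,0 for degrees 0…5.
Multiplying by (1 - 2q^2) gives running coefficients 1,1,-1,-2,-2,0 for degrees 0…5.
Finally multiplying by (1 + q + q^2 + q^3), the product of all factors after the first has coefficients 1,2,1,-1,-4,-5 for degrees 0…5.
[q^5] = 1·(-5) + 1·(-4) + 3·(-1) − 1·1 − 2·2 = -17.

-17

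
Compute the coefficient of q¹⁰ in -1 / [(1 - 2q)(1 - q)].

-2047

Partial fractions give a closed form: a_n = (-2)·2^n + (1)·1^n.
At n = 10: a_10 = -2047.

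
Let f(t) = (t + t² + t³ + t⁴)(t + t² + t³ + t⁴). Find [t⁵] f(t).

4

(t + t² + t³ + t⁴) has coefficients 0,1,1,1,1 for degrees 0…4.
(t + t² + t³ + t⁴) has coefficients 0,1,1,1,1,0 for degrees 0…5.
[t⁵] = 1·1 + 1·1 + 1·1 + 1·1 = 4.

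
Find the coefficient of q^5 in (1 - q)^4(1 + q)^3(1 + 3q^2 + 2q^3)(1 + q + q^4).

(1 - q)^4 has coefficients 1,-4,6,-4,1 for degrees 0…4.
(1 + q)^3 has coefficients 1,3,3,1,0,0 for degrees 0…5.
Multiplying by (1 + 3q^2 + 2q^3) gives running coefficients 1,3,6,12,15,9 for degrees 0…5.
Finally multiplying by (1 + q + q^4), the product of all factors after the first has coefficients 1,4,9,18,28,27 for degrees 0…5.
[q^5] = 1·27 − 4·28 + 6·18 − 4·9 + 1·4 = -9.

-9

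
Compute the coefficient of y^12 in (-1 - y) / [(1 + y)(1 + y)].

-1

The denominator gives the recurrence a_n = −2a_(n−1) − a_(n−2) for n ≥ 2; the numerator fixes a_0 = -1, a_1 = 1.
Iterating: -1, 1, -1, 1, -1, 1, -1, 1, -1, 1, -1, 1, -1, so a_12 = -1.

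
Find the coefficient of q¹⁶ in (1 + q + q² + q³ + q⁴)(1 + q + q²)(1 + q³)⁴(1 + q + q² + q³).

35

(1 + q + q² + q³ + q⁴) has coefficients 1,1,1,1,1 for degrees 0…4.
(1 + q + q²) has coefficients 1,1,1,0,0,0,0,0,0,0,0,0,0,0,0,0,0 for degrees 0…16.
Multiplying by (1 + q³)⁴ gives running coefficients 1,1,1,4,4,4,6,6,6,4,4,4,1,1,1,0,0 for degrees 0…16.
Finally multiplying by (1 + q + q² + q³), the product of all factors after the first has coefficients 1,2,3,7,10,13,18,20,22,22,20,18,13,10,7,3,2 for degrees 0…16.
[q¹⁶] = 1·2 + 1·3 + 1·7 + 1·10 + 1·13 = 35.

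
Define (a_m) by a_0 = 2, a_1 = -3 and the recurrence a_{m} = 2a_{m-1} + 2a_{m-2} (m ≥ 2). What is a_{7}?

The ordinary generating function has denominator 1 - 2x - 2x^2.
Iterating the recurrence: a_0,…,a_{7} = 2, -3, -2, -10, -24, -68, -184, -504.

-504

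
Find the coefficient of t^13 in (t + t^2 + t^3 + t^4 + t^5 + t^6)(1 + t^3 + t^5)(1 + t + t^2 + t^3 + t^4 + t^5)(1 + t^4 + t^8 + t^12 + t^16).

27

(t + t^2 + t^3 + t^4 + t^5 + t^6) has coefficients 0,1,1,1,1,1,1 for degrees 0…6.
(1 + t^3 + t^5) has coefficients 1,0,0,1,0,1,0,0,0,0,0,0,0,0 for degrees 0…13.
Multiplying by (1 + t + t^2 + t^3 + t^4 + t^5) gives running coefficients 1,1,1,2,2,3,2,2,2,1,1,0,0,0 for degrees 0…13.
Finally multiplying by (1 + t^4 + t^8 + t^12 + t^16), the product of all factors after the first has coefficients 1,1,1,2,3,4,3,4,5,5,4,4,5,5 for degrees 0…13.
[t^13] = 1·5 + 1·4 + 1·4 + 1·5 + 1·5 + 1·4 = 27.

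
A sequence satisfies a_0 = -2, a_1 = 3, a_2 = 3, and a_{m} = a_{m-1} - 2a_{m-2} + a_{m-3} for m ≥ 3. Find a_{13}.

-92

The ordinary generating function has denominator 1 - q + 2q^2 - q^3.
Iterating the recurrence: a_0,…,a_{13} = -2, 3, 3, -5, -8, 5, 16, -2, -29, -9, 47, 36, -67, -92.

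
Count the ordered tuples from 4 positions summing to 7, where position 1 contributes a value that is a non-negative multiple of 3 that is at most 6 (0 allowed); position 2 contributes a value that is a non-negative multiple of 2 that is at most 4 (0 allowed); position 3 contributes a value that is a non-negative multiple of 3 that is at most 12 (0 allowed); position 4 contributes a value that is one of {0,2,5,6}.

The generating function for the choices is (1 + z^3 + z^6)·(1 + z^2 + z^4)·(1 + z^3 + z^6 + z^9 + z^12)·(1 + z^2 + z^5 + z^6); the count is [z^7].
(1 + z^3 + z^6) has coefficients 1,0,0,1,0,0,1 for degrees 0…6.
(1 + z^2 + z^4) has coefficients 1,0,1,0,1,0,0,0 for degrees 0…7.
Multiplying by (1 + z^3 + z^6 + z^9 + z^12) gives running coefficients 1,0,1,1,1,1,1,1 for degrees 0…7.
Finally multiplying by (1 + z^2 + z^5 + z^6), the product of all factors after the first has coefficients 1,0,2,1,2,3,3,3 for degrees 0…7.
[z^7] = 1·3 + 1·2 + 1·0 = 5.

5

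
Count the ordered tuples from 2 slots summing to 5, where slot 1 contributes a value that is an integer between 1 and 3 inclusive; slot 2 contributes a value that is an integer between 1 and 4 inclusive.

3

The generating function for the choices is (x + x² + x³)·(x + x² + x³ + x⁴); the count is [x⁵].
(x + x² + x³) has coefficients 0,1,1,1 for degrees 0…3.
(x + x² + x³ + x⁴) has coefficients 0,1,1,1,1,0 for degrees 0…5.
[x⁵] = 1·1 + 1·1 + 1·1 = 3.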